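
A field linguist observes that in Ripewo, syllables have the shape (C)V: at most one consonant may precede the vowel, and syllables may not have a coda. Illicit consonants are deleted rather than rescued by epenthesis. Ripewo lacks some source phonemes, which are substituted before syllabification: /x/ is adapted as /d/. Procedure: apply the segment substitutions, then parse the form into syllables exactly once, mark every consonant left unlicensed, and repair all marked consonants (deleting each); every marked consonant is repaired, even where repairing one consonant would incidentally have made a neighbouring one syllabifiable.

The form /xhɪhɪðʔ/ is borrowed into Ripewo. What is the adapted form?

Substitution: /x/ → /d/, giving /dhɪhɪðʔ/.
The consonants /d/, /ð/, /ʔ/ cannot be parsed into a legal (C)V syllable (no codas are permitted; onsets are limited to one consonant).
Each unlicensed consonant is deleted: /d/, /ð/, /ʔ/.

hɪhɪ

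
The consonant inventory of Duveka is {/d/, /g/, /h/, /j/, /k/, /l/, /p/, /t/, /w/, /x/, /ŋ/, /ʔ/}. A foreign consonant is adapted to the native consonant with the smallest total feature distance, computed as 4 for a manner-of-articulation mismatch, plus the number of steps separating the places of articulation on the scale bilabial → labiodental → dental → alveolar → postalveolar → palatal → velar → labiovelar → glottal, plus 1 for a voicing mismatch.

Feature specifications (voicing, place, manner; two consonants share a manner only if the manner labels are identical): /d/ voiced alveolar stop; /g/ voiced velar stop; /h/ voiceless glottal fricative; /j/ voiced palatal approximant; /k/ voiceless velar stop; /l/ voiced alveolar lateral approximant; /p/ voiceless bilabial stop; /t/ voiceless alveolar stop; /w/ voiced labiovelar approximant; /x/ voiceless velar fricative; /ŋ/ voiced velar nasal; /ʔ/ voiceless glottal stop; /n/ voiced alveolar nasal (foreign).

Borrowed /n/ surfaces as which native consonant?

/ŋ/ is closest: same manner (nasal), place distance 3 (alveolar→velar), same voicing; total 3. Next closest is /d/ at distance 4.

ŋ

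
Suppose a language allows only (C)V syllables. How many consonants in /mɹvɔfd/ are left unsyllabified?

The consonants /m/, /ɹ/, /f/, /d/ cannot be parsed into a legal (C)V syllable (no codas are permitted; onsets are limited to one consonant).

4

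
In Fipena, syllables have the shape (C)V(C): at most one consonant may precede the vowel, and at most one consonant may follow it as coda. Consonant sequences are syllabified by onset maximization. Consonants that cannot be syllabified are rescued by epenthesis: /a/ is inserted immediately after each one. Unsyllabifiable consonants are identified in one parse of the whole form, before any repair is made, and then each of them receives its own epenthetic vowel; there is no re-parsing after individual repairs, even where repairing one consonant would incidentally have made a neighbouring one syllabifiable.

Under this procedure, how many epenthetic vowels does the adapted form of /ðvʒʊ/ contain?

2

The unsyllabifiable consonants are /ð/, /v/; each receives one epenthetic vowel.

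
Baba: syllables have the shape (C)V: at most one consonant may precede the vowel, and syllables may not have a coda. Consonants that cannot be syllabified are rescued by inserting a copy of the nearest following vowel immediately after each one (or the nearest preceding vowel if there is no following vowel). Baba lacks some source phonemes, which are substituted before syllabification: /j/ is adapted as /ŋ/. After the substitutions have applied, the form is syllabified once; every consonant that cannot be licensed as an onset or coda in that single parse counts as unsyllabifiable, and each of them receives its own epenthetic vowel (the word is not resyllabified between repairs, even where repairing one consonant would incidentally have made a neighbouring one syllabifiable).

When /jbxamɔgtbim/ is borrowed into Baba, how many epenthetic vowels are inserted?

After substitution the input is /ŋbxamɔgtbim/.
The unsyllabifiable consonants are /ŋ/, /b/, /g/, /t/, /m/; each receives one epenthetic vowel.

5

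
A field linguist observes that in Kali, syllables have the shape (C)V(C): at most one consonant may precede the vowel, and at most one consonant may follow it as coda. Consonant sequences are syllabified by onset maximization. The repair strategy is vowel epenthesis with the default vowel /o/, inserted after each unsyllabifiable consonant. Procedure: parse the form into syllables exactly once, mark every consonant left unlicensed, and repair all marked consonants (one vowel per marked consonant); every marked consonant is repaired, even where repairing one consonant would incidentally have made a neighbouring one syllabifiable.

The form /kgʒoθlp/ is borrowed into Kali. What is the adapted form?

kogoʒoθlopo

Syllabifying with onset maximization leaves /k/, /g/, /l/, /p/ stranded (at most one coda consonant is licensed; onsets are limited to one consonant).
Each unlicensed consonant becomes the onset of a new syllable: /k/ → /ko/, /g/ → /go/, /l/ → /lo/, /p/ → /po/.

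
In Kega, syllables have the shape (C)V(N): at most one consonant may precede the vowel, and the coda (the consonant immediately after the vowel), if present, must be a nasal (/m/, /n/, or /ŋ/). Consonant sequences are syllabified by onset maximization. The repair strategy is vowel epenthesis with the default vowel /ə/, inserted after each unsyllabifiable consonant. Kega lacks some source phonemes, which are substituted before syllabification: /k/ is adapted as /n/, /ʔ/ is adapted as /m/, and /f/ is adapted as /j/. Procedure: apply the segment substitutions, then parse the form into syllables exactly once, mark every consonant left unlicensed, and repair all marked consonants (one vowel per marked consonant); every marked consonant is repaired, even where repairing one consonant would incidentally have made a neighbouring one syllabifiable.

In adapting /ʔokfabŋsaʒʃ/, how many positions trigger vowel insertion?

4

After substitution the input is /monjabŋsaʒʃ/.
The unsyllabifiable consonants are /b/, /ŋ/, /ʒ/, /ʃ/; each receives one epenthetic vowel.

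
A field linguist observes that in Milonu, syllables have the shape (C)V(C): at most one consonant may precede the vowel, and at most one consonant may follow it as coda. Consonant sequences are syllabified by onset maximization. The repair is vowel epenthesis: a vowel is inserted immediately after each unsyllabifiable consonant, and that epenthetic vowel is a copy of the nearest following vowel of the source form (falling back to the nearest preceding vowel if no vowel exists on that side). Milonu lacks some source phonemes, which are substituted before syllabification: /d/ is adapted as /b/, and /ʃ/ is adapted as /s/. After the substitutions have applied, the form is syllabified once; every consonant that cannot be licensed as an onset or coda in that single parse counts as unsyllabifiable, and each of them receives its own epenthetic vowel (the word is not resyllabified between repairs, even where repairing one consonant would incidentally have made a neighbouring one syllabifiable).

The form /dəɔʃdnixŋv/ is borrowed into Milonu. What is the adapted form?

Substitution: /d/ → /b/, /ʃ/ → /s/, giving /bəɔsbnixŋv/.
Syllabifying with onset maximization leaves /b/, /ŋ/, /v/ stranded (at most one coda consonant is licensed; onsets are limited to one consonant).
Epenthesis after each stranded consonant: /b/ → /bi/, /ŋ/ → /ŋi/, /v/ → /vi/.

bəɔsbinixŋivi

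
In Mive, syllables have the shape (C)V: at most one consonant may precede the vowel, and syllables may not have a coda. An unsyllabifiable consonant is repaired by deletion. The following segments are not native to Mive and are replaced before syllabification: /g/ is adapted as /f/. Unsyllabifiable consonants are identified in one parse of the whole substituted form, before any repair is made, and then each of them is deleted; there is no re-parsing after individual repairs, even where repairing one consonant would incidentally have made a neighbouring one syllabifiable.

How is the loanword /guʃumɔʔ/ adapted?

Substitution: /g/ → /f/, giving /fuʃumɔʔ/.
Syllabifying with onset maximization leaves /ʔ/ stranded (no codas are permitted; onsets are limited to one consonant).
Deleting the stranded consonants removes /ʔ/.

fuʃumɔ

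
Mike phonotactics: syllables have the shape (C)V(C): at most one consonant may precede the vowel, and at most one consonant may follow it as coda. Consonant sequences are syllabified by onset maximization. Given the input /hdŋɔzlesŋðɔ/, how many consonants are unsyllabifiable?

Syllabifying with onset maximization leaves /h/, /d/, /ŋ/ stranded (at most one coda consonant is licensed; onsets are limited to one consonant).

3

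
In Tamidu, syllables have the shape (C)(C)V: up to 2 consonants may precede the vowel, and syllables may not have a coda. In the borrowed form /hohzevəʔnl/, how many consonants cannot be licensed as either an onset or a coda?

3

Syllabifying with onset maximization leaves /ʔ/, /n/, /l/ stranded (no codas are permitted; onsets may contain at most 2 consonants).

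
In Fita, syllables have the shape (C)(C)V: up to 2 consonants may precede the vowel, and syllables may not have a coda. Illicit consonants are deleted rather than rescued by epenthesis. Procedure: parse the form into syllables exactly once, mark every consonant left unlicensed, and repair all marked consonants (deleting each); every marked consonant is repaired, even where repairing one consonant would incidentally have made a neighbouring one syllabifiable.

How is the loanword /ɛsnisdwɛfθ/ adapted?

ɛsnidwɛ

Syllabifying with onset maximization leaves /s/, /f/, /θ/ stranded (no codas are permitted; onsets may contain at most 2 consonants).
Deletion applies to /s/, /f/, /θ/.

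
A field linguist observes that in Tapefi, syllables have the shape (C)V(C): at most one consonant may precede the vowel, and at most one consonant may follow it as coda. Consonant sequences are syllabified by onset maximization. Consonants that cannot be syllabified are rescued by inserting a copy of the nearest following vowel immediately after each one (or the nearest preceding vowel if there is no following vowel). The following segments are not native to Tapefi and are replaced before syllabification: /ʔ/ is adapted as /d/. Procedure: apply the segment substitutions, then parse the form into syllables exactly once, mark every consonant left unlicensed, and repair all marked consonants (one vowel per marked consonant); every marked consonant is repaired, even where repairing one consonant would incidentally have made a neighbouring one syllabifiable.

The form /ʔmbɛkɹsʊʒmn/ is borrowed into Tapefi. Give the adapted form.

Substitution: /ʔ/ → /d/, giving /dmbɛkɹsʊʒmn/.
Under (C)V(C), the unsyllabifiable consonants are /d/, /m/, /ɹ/, /m/, /n/ (at most one coda consonant is licensed; onsets are limited to one consonant).
Inserting the epenthetic vowel yields /d/ → /dɛ/, /m/ → /mɛ/, /ɹ/ → /ɹʊ/, /m/ → /mʊ/, /n/ → /nʊ/.

dɛmɛbɛkɹʊsʊʒmʊnʊ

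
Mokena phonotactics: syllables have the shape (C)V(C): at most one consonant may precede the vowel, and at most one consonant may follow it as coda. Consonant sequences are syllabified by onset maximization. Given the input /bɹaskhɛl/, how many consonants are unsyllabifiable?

2

The consonants /b/, /k/ cannot be parsed into a legal (C)V(C) syllable (at most one coda consonant is licensed; onsets are limited to one consonant).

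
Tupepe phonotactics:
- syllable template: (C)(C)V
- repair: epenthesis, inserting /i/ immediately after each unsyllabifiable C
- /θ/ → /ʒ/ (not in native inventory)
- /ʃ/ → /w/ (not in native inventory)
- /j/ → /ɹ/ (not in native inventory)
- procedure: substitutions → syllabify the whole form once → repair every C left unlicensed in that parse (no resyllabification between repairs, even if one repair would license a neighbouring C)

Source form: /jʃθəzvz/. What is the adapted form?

ɹiwʒəzivizi

Substitution: /j/ → /ɹ/, /ʃ/ → /w/, /θ/ → /ʒ/, giving /ɹwʒəzvz/.
Under (C)(C)V, the unsyllabifiable consonants are /ɹ/, /z/, /v/, /z/ (no codas are permitted; onsets may contain at most 2 consonants).
Each unlicensed consonant becomes the onset of a new syllable: /ɹ/ → /ɹi/, /z/ → /zi/, /v/ → /vi/, /z/ → /zi/.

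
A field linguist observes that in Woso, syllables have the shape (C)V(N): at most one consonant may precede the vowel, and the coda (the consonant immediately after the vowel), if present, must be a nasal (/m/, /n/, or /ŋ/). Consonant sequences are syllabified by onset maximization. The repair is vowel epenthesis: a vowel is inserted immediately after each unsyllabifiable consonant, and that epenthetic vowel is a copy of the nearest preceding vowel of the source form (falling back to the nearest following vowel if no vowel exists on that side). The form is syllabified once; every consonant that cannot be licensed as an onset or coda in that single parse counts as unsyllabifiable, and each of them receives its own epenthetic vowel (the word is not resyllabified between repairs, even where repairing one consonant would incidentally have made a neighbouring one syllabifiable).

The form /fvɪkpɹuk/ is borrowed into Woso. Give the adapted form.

fɪvɪkɪpɪɹuku

Syllabifying with onset maximization leaves /f/, /k/, /p/, /k/ stranded (only a nasal (/m/, /n/, or /ŋ/) is licensed in coda position; onsets are limited to one consonant).
Inserting the epenthetic vowel yields /f/ → /fɪ/, /k/ → /kɪ/, /p/ → /pɪ/, /k/ → /ku/.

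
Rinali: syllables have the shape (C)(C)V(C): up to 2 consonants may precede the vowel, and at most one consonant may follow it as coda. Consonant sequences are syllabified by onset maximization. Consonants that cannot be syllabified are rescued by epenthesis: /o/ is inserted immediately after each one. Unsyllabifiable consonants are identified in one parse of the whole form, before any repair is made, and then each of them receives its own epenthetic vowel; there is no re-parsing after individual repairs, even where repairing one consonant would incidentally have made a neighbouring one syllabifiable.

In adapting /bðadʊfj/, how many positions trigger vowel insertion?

1

The unsyllabifiable consonants are /j/; each receives one epenthetic vowel.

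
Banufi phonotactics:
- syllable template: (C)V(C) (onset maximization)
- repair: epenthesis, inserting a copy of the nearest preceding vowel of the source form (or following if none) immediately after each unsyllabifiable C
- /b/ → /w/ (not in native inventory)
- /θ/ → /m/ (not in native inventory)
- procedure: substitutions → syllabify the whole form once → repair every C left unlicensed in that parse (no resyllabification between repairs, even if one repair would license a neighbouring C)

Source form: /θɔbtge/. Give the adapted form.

Substitution: /θ/ → /m/, /b/ → /w/, giving /mɔwtge/.
The consonants /t/ cannot be parsed into a legal (C)V(C) syllable (at most one coda consonant is licensed; onsets are limited to one consonant).
Inserting the epenthetic vowel yields /t/ → /tɔ/.

mɔwtɔge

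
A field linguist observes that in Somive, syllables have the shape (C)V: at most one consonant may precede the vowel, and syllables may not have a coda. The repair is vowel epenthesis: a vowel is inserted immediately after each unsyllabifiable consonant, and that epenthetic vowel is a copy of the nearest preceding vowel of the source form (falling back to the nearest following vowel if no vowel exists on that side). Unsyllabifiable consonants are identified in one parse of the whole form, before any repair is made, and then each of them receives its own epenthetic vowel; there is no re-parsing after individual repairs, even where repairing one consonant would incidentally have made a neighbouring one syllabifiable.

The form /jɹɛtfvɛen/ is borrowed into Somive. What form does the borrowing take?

jɛɹɛtɛfɛvɛene

Under (C)V, the unsyllabifiable consonants are /j/, /t/, /f/, /n/ (no codas are permitted; onsets are limited to one consonant).
Inserting the epenthetic vowel yields /j/ → /jɛ/, /t/ → /tɛ/, /f/ → /fɛ/, /n/ → /ne/.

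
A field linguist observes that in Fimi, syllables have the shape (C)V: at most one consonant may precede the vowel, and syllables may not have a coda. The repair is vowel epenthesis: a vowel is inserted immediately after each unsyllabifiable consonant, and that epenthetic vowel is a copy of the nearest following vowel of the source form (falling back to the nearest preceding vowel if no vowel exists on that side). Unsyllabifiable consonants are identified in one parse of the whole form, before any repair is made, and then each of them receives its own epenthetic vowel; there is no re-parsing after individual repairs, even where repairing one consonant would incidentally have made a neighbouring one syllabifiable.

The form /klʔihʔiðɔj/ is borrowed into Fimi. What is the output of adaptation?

kiliʔihiʔiðɔjɔ

Syllabifying with onset maximization leaves /k/, /l/, /h/, /j/ stranded (no codas are permitted; onsets are limited to one consonant).
Each unlicensed consonant becomes the onset of a new syllable: /k/ → /ki/, /l/ → /li/, /h/ → /hi/, /j/ → /jɔ/.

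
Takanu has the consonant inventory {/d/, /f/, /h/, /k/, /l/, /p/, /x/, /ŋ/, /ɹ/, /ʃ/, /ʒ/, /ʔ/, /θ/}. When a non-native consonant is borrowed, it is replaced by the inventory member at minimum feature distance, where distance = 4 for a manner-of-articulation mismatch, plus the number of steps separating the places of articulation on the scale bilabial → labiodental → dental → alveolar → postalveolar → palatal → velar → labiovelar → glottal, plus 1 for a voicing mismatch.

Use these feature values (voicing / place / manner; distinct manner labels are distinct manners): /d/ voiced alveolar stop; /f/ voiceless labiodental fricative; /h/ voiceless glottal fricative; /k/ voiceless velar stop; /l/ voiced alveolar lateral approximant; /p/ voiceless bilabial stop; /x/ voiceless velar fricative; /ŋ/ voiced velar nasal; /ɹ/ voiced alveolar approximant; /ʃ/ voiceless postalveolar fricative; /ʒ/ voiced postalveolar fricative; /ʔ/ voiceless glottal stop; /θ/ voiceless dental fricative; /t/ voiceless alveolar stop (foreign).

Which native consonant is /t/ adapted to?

/d/ is closest: same manner (stop), place distance 0 (alveolar→alveolar), voicing differs (+1); total 1. Next closest is /k/ at distance 3.

d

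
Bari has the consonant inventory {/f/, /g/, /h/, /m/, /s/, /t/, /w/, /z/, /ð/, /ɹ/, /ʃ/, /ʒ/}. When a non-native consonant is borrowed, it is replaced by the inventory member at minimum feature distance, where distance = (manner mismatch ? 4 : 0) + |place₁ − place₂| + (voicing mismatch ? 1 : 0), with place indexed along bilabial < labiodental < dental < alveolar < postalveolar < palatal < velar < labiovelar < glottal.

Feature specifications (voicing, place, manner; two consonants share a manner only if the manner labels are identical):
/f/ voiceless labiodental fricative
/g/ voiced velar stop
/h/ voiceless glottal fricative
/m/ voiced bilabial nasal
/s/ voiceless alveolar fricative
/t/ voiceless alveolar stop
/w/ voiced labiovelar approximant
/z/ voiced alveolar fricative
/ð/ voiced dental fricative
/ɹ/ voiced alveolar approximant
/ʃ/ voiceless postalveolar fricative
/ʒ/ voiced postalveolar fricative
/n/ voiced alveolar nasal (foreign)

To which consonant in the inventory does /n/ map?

/m/ is closest: same manner (nasal), place distance 3 (alveolar→bilabial), same voicing; total 3. Next closest is /z/ at distance 4.

m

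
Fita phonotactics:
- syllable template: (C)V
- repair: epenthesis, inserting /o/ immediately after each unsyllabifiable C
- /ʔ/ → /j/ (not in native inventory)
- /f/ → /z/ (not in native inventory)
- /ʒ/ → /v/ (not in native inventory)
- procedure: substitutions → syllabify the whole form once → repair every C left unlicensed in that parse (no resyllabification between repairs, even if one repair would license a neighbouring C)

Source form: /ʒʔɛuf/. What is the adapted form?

Substitution: /ʒ/ → /v/, /ʔ/ → /j/, /f/ → /z/, giving /vjɛuz/.
Under (C)V, the unsyllabifiable consonants are /v/, /z/ (no codas are permitted; onsets are limited to one consonant).
Epenthesis after each stranded consonant: /v/ → /vo/, /z/ → /zo/.

vojɛuzo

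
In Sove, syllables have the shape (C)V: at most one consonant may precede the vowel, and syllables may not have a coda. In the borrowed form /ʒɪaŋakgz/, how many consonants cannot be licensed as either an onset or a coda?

The consonants /k/, /g/, /z/ cannot be parsed into a legal (C)V syllable (no codas are permitted; onsets are limited to one consonant).

3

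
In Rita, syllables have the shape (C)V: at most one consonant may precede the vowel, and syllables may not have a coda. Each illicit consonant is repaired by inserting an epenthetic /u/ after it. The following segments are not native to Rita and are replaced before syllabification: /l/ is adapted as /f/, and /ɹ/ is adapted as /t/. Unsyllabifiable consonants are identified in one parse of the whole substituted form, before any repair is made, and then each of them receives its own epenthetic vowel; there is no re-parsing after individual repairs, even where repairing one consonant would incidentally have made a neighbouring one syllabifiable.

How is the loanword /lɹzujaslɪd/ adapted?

Substitution: /l/ → /f/, /ɹ/ → /t/, giving /ftzujasfɪd/.
The consonants /f/, /t/, /s/, /d/ cannot be parsed into a legal (C)V syllable (no codas are permitted; onsets are limited to one consonant).
Epenthesis after each stranded consonant: /f/ → /fu/, /t/ → /tu/, /s/ → /su/, /d/ → /du/.

futuzujasufɪdu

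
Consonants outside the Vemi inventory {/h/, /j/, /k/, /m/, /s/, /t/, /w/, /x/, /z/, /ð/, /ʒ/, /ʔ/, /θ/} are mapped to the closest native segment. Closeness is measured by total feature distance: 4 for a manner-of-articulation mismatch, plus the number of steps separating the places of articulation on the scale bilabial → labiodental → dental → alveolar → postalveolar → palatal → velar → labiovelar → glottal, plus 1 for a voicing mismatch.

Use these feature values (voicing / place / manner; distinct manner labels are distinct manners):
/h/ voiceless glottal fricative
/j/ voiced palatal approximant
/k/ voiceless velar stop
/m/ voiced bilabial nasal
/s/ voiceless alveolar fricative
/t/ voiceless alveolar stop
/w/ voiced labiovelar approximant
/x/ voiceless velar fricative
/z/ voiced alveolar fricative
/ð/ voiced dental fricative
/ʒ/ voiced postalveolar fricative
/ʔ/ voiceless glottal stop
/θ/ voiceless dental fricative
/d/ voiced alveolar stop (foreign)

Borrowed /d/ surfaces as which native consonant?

/t/ is closest: same manner (stop), place distance 0 (alveolar→alveolar), voicing differs (+1); total 1. Next closest is /k/ at distance 4.

t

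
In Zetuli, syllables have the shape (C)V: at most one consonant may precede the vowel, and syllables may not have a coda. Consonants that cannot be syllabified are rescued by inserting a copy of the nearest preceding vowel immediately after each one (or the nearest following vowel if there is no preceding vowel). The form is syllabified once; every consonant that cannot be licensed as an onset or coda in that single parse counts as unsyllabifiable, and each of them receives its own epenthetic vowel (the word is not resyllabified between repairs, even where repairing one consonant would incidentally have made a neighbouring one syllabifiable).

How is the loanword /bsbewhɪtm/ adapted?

besebewehɪtɪmɪ

The consonants /b/, /s/, /w/, /t/, /m/ cannot be parsed into a legal (C)V syllable (no codas are permitted; onsets are limited to one consonant).
Each unlicensed consonant becomes the onset of a new syllable: /b/ → /be/, /s/ → /se/, /w/ → /we/, /t/ → /tɪ/, /m/ → /mɪ/.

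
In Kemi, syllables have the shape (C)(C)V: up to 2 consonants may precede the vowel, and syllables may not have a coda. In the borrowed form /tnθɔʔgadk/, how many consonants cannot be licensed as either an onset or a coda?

Under (C)(C)V, the unsyllabifiable consonants are /t/, /d/, /k/ (no codas are permitted; onsets may contain at most 2 consonants).

3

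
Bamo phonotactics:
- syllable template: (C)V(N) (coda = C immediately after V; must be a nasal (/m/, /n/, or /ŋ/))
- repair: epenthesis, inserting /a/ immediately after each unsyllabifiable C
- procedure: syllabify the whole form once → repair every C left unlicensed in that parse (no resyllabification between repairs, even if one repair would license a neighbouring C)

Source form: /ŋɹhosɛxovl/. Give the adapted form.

ŋaɹahosɛxovala

The consonants /ŋ/, /ɹ/, /v/, /l/ cannot be parsed into a legal (C)V(N) syllable (only a nasal (/m/, /n/, or /ŋ/) is licensed in coda position; onsets are limited to one consonant).
Inserting the epenthetic vowel yields /ŋ/ → /ŋa/, /ɹ/ → /ɹa/, /v/ → /va/, /l/ → /la/.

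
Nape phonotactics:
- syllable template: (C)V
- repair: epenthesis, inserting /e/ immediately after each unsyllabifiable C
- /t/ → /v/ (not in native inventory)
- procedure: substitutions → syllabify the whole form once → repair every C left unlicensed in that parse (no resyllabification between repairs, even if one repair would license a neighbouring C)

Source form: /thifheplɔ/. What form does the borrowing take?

vehifehepelɔ

Substitution: /t/ → /v/, giving /vhifheplɔ/.
The consonants /v/, /f/, /p/ cannot be parsed into a legal (C)V syllable (no codas are permitted; onsets are limited to one consonant).
Inserting the epenthetic vowel yields /v/ → /ve/, /f/ → /fe/, /p/ → /pe/.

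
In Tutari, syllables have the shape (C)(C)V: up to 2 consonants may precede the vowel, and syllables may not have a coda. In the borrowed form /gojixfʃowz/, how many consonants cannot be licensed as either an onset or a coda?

3

Syllabifying with onset maximization leaves /x/, /w/, /z/ stranded (no codas are permitted; onsets may contain at most 2 consonants).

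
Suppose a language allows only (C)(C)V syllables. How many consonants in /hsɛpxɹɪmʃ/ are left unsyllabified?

Under (C)(C)V, the unsyllabifiable consonants are /p/, /m/, /ʃ/ (no codas are permitted; onsets may contain at most 2 consonants).

3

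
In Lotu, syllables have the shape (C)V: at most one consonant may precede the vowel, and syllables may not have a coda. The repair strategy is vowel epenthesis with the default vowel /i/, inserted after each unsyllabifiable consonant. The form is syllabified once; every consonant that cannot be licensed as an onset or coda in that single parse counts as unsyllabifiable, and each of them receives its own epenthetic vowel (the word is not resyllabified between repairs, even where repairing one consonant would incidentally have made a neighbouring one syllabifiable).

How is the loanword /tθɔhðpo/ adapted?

tiθɔhiðipo

Under (C)V, the unsyllabifiable consonants are /t/, /h/, /ð/ (no codas are permitted; onsets are limited to one consonant).
Each unlicensed consonant becomes the onset of a new syllable: /t/ → /ti/, /h/ → /hi/, /ð/ → /ði/.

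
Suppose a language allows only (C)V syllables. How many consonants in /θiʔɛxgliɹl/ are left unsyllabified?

The consonants /x/, /g/, /ɹ/, /l/ cannot be parsed into a legal (C)V syllable (no codas are permitted; onsets are limited to one consonant).

4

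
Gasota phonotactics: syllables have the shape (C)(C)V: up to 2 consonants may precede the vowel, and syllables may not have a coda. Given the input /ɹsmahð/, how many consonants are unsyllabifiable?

The consonants /ɹ/, /h/, /ð/ cannot be parsed into a legal (C)(C)V syllable (no codas are permitted; onsets may contain at most 2 consonants).

3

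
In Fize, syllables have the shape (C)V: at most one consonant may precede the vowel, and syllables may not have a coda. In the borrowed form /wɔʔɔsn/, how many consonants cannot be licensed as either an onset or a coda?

Syllabifying with onset maximization leaves /s/, /n/ stranded (no codas are permitted; onsets are limited to one consonant).

2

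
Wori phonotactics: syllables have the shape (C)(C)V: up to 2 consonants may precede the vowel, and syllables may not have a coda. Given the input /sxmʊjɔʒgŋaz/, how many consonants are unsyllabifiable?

The consonants /s/, /ʒ/, /z/ cannot be parsed into a legal (C)(C)V syllable (no codas are permitted; onsets may contain at most 2 consonants).

3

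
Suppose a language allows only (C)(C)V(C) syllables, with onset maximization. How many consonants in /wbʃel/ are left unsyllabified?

Syllabifying with onset maximization leaves /w/ stranded (at most one coda consonant is licensed; onsets may contain at most 2 consonants).

1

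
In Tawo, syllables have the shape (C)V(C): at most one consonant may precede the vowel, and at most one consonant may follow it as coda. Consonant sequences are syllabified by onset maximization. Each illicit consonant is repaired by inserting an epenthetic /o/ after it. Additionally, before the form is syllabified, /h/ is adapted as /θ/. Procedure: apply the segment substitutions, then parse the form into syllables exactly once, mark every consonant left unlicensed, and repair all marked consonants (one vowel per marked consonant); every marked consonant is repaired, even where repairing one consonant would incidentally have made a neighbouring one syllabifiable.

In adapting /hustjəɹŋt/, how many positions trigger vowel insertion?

3

After substitution the input is /θustjəɹŋt/.
The unsyllabifiable consonants are /t/, /ŋ/, /t/; each receives one epenthetic vowel.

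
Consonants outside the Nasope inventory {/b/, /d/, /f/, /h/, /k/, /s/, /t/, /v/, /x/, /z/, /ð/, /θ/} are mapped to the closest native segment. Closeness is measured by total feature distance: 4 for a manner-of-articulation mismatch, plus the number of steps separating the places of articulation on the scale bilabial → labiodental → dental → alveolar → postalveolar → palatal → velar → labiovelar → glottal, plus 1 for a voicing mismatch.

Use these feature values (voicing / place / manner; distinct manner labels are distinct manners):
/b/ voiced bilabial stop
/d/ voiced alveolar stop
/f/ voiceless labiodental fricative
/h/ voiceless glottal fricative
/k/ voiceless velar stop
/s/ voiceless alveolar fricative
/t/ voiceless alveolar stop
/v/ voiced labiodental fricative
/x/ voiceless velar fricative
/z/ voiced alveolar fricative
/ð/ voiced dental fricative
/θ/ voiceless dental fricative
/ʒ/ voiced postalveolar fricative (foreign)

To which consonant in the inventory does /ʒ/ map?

/z/ is closest: same manner (fricative), place distance 1 (postalveolar→alveolar), same voicing; total 1. Next closest is /s/ at distance 2.

z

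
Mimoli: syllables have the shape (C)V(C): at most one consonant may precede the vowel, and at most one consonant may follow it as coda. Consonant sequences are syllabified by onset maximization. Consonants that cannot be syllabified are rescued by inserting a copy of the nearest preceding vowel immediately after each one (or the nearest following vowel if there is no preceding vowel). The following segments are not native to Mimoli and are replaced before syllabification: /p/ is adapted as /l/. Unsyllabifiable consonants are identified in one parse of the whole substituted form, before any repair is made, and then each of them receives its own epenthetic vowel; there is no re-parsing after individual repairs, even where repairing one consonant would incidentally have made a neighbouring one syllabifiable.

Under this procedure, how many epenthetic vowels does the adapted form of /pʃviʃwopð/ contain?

After substitution the input is /lʃviʃwolð/.
The unsyllabifiable consonants are /l/, /ʃ/, /ð/; each receives one epenthetic vowel.

3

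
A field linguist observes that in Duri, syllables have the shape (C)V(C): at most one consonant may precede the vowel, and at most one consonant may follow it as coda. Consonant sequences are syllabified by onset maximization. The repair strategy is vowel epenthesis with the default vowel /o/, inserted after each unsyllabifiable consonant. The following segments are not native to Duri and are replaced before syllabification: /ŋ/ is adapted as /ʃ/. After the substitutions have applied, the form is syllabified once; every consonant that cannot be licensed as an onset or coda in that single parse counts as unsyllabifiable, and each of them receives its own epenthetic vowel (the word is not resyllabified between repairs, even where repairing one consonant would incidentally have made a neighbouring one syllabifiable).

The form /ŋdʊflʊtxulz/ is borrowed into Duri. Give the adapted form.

Substitution: /ŋ/ → /ʃ/, giving /ʃdʊflʊtxulz/.
The consonants /ʃ/, /z/ cannot be parsed into a legal (C)V(C) syllable (at most one coda consonant is licensed; onsets are limited to one consonant).
Epenthesis after each stranded consonant: /ʃ/ → /ʃo/, /z/ → /zo/.

ʃodʊflʊtxulzo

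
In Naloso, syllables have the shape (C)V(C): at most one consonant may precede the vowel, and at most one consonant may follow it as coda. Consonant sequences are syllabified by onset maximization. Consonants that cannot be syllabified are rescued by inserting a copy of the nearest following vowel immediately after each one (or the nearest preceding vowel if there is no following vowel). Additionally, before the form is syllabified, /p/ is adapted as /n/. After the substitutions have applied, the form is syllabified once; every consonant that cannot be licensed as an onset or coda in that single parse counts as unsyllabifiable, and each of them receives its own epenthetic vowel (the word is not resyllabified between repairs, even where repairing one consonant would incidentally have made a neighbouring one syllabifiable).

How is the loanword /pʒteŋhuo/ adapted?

neʒeteŋhuo

Substitution: /p/ → /n/, giving /nʒteŋhuo/.
Under (C)V(C), the unsyllabifiable consonants are /n/, /ʒ/ (at most one coda consonant is licensed; onsets are limited to one consonant).
Each unlicensed consonant becomes the onset of a new syllable: /n/ → /ne/, /ʒ/ → /ʒe/.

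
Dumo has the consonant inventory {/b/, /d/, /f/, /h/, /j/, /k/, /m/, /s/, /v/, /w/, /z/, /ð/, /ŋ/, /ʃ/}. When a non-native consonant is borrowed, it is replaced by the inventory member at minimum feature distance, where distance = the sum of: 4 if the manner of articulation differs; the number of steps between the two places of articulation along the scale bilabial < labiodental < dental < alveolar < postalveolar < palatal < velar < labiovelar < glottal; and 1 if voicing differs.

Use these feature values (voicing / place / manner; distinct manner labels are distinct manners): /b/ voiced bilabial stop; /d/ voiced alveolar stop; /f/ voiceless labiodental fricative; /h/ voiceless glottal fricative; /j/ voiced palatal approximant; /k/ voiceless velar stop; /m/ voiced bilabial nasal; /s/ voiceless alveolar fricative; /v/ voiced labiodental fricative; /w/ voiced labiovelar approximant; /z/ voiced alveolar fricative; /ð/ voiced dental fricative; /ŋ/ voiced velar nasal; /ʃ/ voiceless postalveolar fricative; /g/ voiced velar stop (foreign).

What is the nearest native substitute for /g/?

/k/ is closest: same manner (stop), place distance 0 (velar→velar), voicing differs (+1); total 1. Next closest is /d/ at distance 3.

k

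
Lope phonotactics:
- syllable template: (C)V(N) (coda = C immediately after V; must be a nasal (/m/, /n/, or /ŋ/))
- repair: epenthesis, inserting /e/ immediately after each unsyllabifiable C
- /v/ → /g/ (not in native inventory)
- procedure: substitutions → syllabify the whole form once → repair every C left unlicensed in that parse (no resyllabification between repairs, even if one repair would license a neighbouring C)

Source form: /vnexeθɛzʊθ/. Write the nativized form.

genexeθɛzʊθe

Substitution: /v/ → /g/, giving /gnexeθɛzʊθ/.
Syllabifying with onset maximization leaves /g/, /θ/ stranded (only a nasal (/m/, /n/, or /ŋ/) is licensed in coda position; onsets are limited to one consonant).
Epenthesis after each stranded consonant: /g/ → /ge/, /θ/ → /θe/.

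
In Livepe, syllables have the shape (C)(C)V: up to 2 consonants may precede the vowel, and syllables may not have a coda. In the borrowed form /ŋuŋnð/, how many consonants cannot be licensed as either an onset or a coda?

Under (C)(C)V, the unsyllabifiable consonants are /ŋ/, /n/, /ð/ (no codas are permitted; onsets may contain at most 2 consonants).

3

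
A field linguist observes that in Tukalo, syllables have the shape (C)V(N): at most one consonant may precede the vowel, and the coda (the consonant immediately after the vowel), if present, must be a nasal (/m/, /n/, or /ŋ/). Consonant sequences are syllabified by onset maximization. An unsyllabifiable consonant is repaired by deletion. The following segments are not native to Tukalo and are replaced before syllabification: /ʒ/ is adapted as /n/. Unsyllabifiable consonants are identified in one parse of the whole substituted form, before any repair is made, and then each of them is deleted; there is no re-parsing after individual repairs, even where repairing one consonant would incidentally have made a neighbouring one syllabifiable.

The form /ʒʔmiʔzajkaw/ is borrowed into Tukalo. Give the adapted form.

Substitution: /ʒ/ → /n/, giving /nʔmiʔzajkaw/.
The consonants /n/, /ʔ/, /ʔ/, /j/, /w/ cannot be parsed into a legal (C)V(N) syllable (only a nasal (/m/, /n/, or /ŋ/) is licensed in coda position; onsets are limited to one consonant).
Deleting the stranded consonants removes /n/, /ʔ/, /ʔ/, /j/, /w/.

mizaka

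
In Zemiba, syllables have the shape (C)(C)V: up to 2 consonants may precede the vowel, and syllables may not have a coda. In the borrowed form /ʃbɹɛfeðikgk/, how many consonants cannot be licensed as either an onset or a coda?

4

Under (C)(C)V, the unsyllabifiable consonants are /ʃ/, /k/, /g/, /k/ (no codas are permitted; onsets may contain at most 2 consonants).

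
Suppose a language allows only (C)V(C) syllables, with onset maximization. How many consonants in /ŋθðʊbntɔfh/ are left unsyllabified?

4

The consonants /ŋ/, /θ/, /n/, /h/ cannot be parsed into a legal (C)V(C) syllable (at most one coda consonant is licensed; onsets are limited to one consonant).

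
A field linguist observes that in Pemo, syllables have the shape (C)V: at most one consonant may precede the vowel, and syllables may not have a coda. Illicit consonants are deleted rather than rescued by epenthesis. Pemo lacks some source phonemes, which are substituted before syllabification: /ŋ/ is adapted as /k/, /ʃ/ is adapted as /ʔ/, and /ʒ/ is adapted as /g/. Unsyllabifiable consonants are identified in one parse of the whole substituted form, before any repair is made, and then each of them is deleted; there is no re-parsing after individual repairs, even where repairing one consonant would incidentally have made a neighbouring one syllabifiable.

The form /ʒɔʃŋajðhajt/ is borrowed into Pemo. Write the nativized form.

Substitution: /ʒ/ → /g/, /ʃ/ → /ʔ/, /ŋ/ → /k/, giving /gɔʔkajðhajt/.
Under (C)V, the unsyllabifiable consonants are /ʔ/, /j/, /ð/, /j/, /t/ (no codas are permitted; onsets are limited to one consonant).
Deleting the stranded consonants removes /ʔ/, /j/, /ð/, /j/, /t/.

gɔkaha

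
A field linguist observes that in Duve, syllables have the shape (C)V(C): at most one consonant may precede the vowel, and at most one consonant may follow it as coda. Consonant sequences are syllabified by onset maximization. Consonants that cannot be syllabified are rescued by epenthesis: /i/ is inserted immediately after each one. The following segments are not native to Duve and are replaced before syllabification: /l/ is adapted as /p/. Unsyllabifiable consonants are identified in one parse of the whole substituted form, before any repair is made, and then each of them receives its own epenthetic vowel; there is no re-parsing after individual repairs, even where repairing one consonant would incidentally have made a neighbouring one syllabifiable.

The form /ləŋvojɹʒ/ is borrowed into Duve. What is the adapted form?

Substitution: /l/ → /p/, giving /pəŋvojɹʒ/.
The consonants /ɹ/, /ʒ/ cannot be parsed into a legal (C)V(C) syllable (at most one coda consonant is licensed; onsets are limited to one consonant).
Each unlicensed consonant becomes the onset of a new syllable: /ɹ/ → /ɹi/, /ʒ/ → /ʒi/.

pəŋvojɹiʒi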